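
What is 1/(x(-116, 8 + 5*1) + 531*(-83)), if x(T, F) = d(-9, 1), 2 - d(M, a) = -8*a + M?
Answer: -1/44054 ≈ -2.2699e-5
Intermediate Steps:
d(M, a) = 2 - M + 8*a (d(M, a) = 2 - (-8*a + M) = 2 - (M - 8*a) = 2 + (-M + 8*a) = 2 - M + 8*a)
x(T, F) = 19 (x(T, F) = 2 - 1*(-9) + 8*1 = 2 + 9 + 8 = 19)
1/(x(-116, 8 + 5*1) + 531*(-83)) = 1/(19 + 531*(-83)) = 1/(19 - 44073) = 1/(-44054) = -1/44054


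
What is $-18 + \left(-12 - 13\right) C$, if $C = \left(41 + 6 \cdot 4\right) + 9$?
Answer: $-1868$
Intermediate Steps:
$C = 74$ ($C = \left(41 + 24\right) + 9 = 65 + 9 = 74$)
$-18 + \left(-12 - 13\right) C = -18 + \left(-12 - 13\right) 74 = -18 - 1850 = -1868$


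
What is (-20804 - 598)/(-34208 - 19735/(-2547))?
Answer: 54510894/87108041 ≈ 0.62578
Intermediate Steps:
(-20804 - 598)/(-34208 - 19735/(-2547)) = -21402/(-34208 - 19735*(-1/2547)) = -21402/(-34208 + 19735/2547) = -21402/(-87108041/2547) = -21402*(-2547/87108041) = 54510894/87108041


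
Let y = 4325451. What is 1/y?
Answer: 1/4325451 ≈ 2.3119e-7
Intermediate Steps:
1/y = 1/4325451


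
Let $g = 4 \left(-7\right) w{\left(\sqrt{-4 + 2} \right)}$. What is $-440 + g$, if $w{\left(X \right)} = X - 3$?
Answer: $-356 - 28 i \sqrt{2} \approx -356.0 - 39.598 i$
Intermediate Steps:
$w{\left(X \right)} = -3 + X$
$g = 84 - 28 i \sqrt{2}$ ($g = 4 \left(-7\right) \left(-3 + \sqrt{-4 + 2}\right) = - 28 \left(-3 + \sqrt{-2}\right) = - 28 \left(-3 + i \sqrt{2}\right) = 84 - 28 i \sqrt{2} \approx 84.0 - 39.598 i$)
$-440 + g = -440 + \left(84 - 28 i \sqrt{2}\right) = -356 - 28 i \sqrt{2}$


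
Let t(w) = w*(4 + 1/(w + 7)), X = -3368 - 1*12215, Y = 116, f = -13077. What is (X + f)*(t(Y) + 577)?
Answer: -3673036940/123 ≈ -2.9862e+7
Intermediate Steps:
X = -15583 (X = -3368 - 12215 = -15583)
t(w) = w*(4 + 1/(7 + w))
(X + f)*(t(Y) + 577) = (-15583 - 13077)*(116*(29 + 4*116)/(7 + 116) + 577) = -28660*(116*(29 + 464)/123 + 577) = -28660*(116*(1/123)*493 + 577) = -28660*(57188/123 + 577) = -28660*128159/123 = -3673036940/123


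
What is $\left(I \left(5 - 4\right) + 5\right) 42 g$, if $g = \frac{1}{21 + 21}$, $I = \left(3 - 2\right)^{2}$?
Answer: $6$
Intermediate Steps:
$I = 1$ ($I = 1^{2} = 1$)
$g = \frac{1}{42} \approx 0.02381$
$\left(I \left(5 - 4\right) + 5\right) 42 g = \left(1 \left(5 - 4\right) + 5\right) 42 \cdot \frac{1}{42} = \left(1 \cdot 1 + 5\right) 42 \cdot \frac{1}{42} = \left(1 + 5\right) 42 \cdot \frac{1}{42} = 6 \cdot 42 \cdot \frac{1}{42} = 252 \cdot \frac{1}{42} = 6$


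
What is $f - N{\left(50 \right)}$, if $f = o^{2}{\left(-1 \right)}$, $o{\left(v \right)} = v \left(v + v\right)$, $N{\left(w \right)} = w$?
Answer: $-46$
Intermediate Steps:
$o{\left(v \right)} = 2 v^{2}$ ($o{\left(v \right)} = v 2 v = 2 v^{2}$)
$f = 4$ ($f = \left(2 \left(-1\right)^{2}\right)^{2} = \left(2 \cdot 1\right)^{2} = 2^{2} = 4$)
$f - N{\left(50 \right)} = 4 - 50 = -46$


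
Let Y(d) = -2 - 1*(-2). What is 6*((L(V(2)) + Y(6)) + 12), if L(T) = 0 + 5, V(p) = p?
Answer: 102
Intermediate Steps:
L(T) = 5
Y(d) = 0 (Y(d) = -2 + 2 = 0)
6*((L(V(2)) + Y(6)) + 12) = 6*((5 + 0) + 12) = 6*(5 + 12) = 6*17 = 102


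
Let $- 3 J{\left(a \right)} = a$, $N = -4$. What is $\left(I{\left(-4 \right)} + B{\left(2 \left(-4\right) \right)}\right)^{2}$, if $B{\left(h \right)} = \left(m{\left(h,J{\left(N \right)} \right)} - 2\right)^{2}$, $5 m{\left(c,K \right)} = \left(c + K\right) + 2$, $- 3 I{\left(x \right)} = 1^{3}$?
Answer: $\frac{3463321}{50625} \approx 68.411$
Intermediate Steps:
$J{\left(a \right)} = - \frac{a}{3}$
$I{\left(x \right)} = - \frac{1}{3}$ ($I{\left(x \right)} = - \frac{1^{3}}{3} = \left(- \frac{1}{3}\right) 1 = - \frac{1}{3}$)
$m{\left(c,K \right)} = \frac{2}{5} + \frac{K}{5} + \frac{c}{5}$ ($m{\left(c,K \right)} = \frac{\left(c + K\right) + 2}{5} = \frac{\left(K + c\right) + 2}{5} = \frac{2 + K + c}{5} = \frac{2}{5} + \frac{K}{5} + \frac{c}{5}$)
$B{\left(h \right)} = \left(- \frac{4}{3} + \frac{h}{5}\right)^{2}$ ($B{\left(h \right)} = \left(\left(\frac{2}{5} + \frac{\left(- \frac{1}{3}\right) \left(-4\right)}{5} + \frac{h}{5}\right) - 2\right)^{2} = \left(\left(\frac{2}{5} + \frac{1}{5} \cdot \frac{4}{3} + \frac{h}{5}\right) - 2\right)^{2} = \left(\left(\frac{2}{5} + \frac{4}{15} + \frac{h}{5}\right) - 2\right)^{2} = \left(\left(\frac{2}{3} + \frac{h}{5}\right) - 2\right)^{2} = \left(- \frac{4}{3} + \frac{h}{5}\right)^{2}$)
$\left(I{\left(-4 \right)} + B{\left(2 \left(-4\right) \right)}\right)^{2} = \left(- \frac{1}{3} + \frac{\left(-20 + 3 \cdot 2 \left(-4\right)\right)^{2}}{225}\right)^{2} = \left(- \frac{1}{3} + \frac{\left(-20 + 3 \left(-8\right)\right)^{2}}{225}\right)^{2} = \left(- \frac{1}{3} + \frac{\left(-20 - 24\right)^{2}}{225}\right)^{2} = \left(- \frac{1}{3} + \frac{\left(-44\right)^{2}}{225}\right)^{2} = \left(- \frac{1}{3} + \frac{1}{225} \cdot 1936\right)^{2} = \left(- \frac{1}{3} + \frac{1936}{225}\right)^{2} = \left(\frac{1861}{225}\right)^{2} = \frac{3463321}{50625}$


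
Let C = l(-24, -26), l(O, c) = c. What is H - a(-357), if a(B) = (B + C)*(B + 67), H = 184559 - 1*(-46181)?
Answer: 119670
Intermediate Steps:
C = -26
H = 230740 (H = 184559 + 46181 = 230740)
a(B) = (-26 + B)*(67 + B) (a(B) = (B - 26)*(B + 67) = (-26 + B)*(67 + B))
H - a(-357) = 230740 - (-1742 + (-357)² + 41*(-357)) = 230740 - (-1742 + 127449 - 14637) = 230740 - 1*111070 = 230740 - 111070 = 119670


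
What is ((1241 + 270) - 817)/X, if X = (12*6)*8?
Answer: 347/288 ≈ 1.2049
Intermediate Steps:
X = 576 (X = 72*8 = 576)
((1241 + 270) - 817)/X = ((1241 + 270) - 817)/576 = (1511 - 817)*(1/576) = 694*(1/576) = 347/288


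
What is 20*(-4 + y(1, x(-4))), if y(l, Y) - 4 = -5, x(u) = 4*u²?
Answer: -100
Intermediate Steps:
y(l, Y) = -1 (y(l, Y) = 4 - 5 = -1)
20*(-4 + y(1, x(-4))) = 20*(-4 - 1) = 20*(-5) = -100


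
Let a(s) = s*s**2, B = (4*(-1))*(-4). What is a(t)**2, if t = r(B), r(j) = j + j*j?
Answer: 404961208827904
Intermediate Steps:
B = 16 (B = -4*(-4) = 16)
r(j) = j + j**2
t = 272 (t = 16*(1 + 16) = 16*17 = 272)
a(s) = s**3
a(t)**2 = (272**3)**2 = 20123648**2 = 404961208827904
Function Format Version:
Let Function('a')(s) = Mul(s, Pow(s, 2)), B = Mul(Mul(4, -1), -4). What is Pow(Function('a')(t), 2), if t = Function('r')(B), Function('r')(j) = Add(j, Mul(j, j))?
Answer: 404961208827904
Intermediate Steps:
B = 16 (B = Mul(-4, -4) = 16)
Function('r')(j) = Add(j, Pow(j, 2))
t = 272 (t = Mul(16, Add(1, 16)) = Mul(16, 17) = 272)
Function('a')(s) = Pow(s, 3)
Pow(Function('a')(t), 2) = Pow(Pow(272, 3), 2) = Pow(20123648, 2) = 404961208827904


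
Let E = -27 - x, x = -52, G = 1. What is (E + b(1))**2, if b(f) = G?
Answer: 676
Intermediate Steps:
b(f) = 1
E = 25 (E = -27 - 1*(-52) = -27 + 52 = 25)
(E + b(1))**2 = (25 + 1)**2 = 26**2 = 676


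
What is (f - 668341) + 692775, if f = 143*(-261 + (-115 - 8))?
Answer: -30478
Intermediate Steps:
f = -54912 (f = 143*(-261 - 123) = 143*(-384) = -54912)
(f - 668341) + 692775 = (-54912 - 668341) + 692775 = -723253 + 692775 = -30478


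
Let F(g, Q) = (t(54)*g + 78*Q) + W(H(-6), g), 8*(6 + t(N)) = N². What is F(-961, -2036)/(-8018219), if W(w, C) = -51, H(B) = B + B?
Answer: 1006755/16036438 ≈ 0.062779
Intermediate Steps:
t(N) = -6 + N²/8
H(B) = 2*B
F(g, Q) = -51 + 78*Q + 717*g/2 (F(g, Q) = ((-6 + (⅛)*54²)*g + 78*Q) - 51 = ((-6 + (⅛)*2916)*g + 78*Q) - 51 = ((-6 + 729/2)*g + 78*Q) - 51 = (717*g/2 + 78*Q) - 51 = (78*Q + 717*g/2) - 51 = -51 + 78*Q + 717*g/2)
F(-961, -2036)/(-8018219) = (-51 + 78*(-2036) + (717/2)*(-961))/(-8018219) = (-51 - 158808 - 689037/2)*(-1/8018219) = -1006755/2*(-1/8018219) = 1006755/16036438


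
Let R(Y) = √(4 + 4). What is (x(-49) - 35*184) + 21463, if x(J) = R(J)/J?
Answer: 15023 - 2*√2/49 ≈ 15023.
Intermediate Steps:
R(Y) = 2*√2 (R(Y) = √8 = 2*√2)
x(J) = 2*√2/J (x(J) = (2*√2)/J = 2*√2/J)
(x(-49) - 35*184) + 21463 = (2*√2/(-49) - 35*184) + 21463 = (2*√2*(-1/49) - 6440) + 21463 = (-2*√2/49 - 6440) + 21463 = (-6440 - 2*√2/49) + 21463 = 15023 - 2*√2/49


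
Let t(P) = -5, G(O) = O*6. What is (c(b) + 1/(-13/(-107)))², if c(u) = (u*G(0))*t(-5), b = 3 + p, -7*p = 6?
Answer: 11449/169 ≈ 67.746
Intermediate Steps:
p = -6/7 (p = -⅐*6 = -6/7 ≈ -0.85714)
G(O) = 6*O
b = 15/7 (b = 3 - 6/7 = 15/7 ≈ 2.1429)
c(u) = 0 (c(u) = (u*(6*0))*(-5) = (u*0)*(-5) = 0*(-5) = 0)
(c(b) + 1/(-13/(-107)))² = (0 + 1/(-13/(-107)))² = (0 + 1/(-13*(-1/107)))² = (0 + 1/(13/107))² = (0 + 107/13)² = (107/13)² = 11449/169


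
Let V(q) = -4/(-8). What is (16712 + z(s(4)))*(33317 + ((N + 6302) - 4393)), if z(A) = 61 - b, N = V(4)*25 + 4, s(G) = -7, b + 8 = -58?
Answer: 1186896915/2 ≈ 5.9345e+8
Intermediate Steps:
b = -66 (b = -8 - 58 = -66)
V(q) = 1/2 (V(q) = -4*(-1/8) = 1/2)
N = 33/2 (N = (1/2)*25 + 4 = 25/2 + 4 = 33/2 ≈ 16.500)
z(A) = 127 (z(A) = 61 - 1*(-66) = 61 + 66 = 127)
(16712 + z(s(4)))*(33317 + ((N + 6302) - 4393)) = (16712 + 127)*(33317 + ((33/2 + 6302) - 4393)) = 16839*(33317 + (12637/2 - 4393)) = 16839*(33317 + 3851/2) = 16839*(70485/2) = 1186896915/2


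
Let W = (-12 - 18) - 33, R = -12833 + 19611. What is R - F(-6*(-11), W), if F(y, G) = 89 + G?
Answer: 6752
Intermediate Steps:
R = 6778
W = -63 (W = -30 - 33 = -63)
R - F(-6*(-11), W) = 6778 - (89 - 63) = 6778 - 1*26 = 6778 - 26 = 6752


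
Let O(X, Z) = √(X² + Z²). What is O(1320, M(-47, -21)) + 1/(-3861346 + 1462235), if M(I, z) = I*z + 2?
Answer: -1/2399111 + √2720521 ≈ 1649.4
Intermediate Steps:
M(I, z) = 2 + I*z
O(1320, M(-47, -21)) + 1/(-3861346 + 1462235) = √(1320² + (2 - 47*(-21))²) + 1/(-3861346 + 1462235) = √(1742400 + (2 + 987)²) + 1/(-2399111) = √(1742400 + 989²) - 1/2399111 = √(1742400 + 978121) - 1/2399111 = √2720521 - 1/2399111 = -1/2399111 + √2720521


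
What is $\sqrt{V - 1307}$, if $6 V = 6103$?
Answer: $\frac{i \sqrt{10434}}{6} \approx 17.025 i$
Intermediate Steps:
$V = \frac{6103}{6}$ ($V = \frac{1}{6} \cdot 6103 = \frac{6103}{6} \approx 1017.2$)
$\sqrt{V - 1307} = \sqrt{\frac{6103}{6} - 1307} = \sqrt{- \frac{1739}{6}} = \frac{i \sqrt{10434}}{6}$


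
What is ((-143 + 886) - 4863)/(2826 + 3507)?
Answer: -4120/6333 ≈ -0.65056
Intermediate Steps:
((-143 + 886) - 4863)/(2826 + 3507) = (743 - 4863)/6333 = -4120*1/6333 = -4120/6333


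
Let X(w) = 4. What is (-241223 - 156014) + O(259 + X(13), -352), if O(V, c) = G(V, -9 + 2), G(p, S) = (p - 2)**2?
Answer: -329116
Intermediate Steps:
G(p, S) = (-2 + p)**2
O(V, c) = (-2 + V)**2
(-241223 - 156014) + O(259 + X(13), -352) = (-241223 - 156014) + (-2 + (259 + 4))**2 = -397237 + (-2 + 263)**2 = -397237 + 261**2 = -397237 + 68121 = -329116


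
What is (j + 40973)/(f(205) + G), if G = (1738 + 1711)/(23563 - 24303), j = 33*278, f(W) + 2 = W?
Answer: 37108780/146771 ≈ 252.83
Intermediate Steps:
f(W) = -2 + W
j = 9174
G = -3449/740 (G = 3449/(-740) = 3449*(-1/740) = -3449/740 ≈ -4.6608)
(j + 40973)/(f(205) + G) = (9174 + 40973)/((-2 + 205) - 3449/740) = 50147/(203 - 3449/740) = 50147/(146771/740) = 50147*(740/146771) = 37108780/146771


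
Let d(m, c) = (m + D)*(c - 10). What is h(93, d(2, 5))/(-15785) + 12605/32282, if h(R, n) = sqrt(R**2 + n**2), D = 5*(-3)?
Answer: 12605/32282 - sqrt(12874)/15785 ≈ 0.38328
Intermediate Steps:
D = -15
d(m, c) = (-15 + m)*(-10 + c) (d(m, c) = (m - 15)*(c - 10) = (-15 + m)*(-10 + c))
h(93, d(2, 5))/(-15785) + 12605/32282 = sqrt(93**2 + (150 - 15*5 - 10*2 + 5*2)**2)/(-15785) + 12605/32282 = sqrt(8649 + (150 - 75 - 20 + 10)**2)*(-1/15785) + 12605*(1/32282) = sqrt(8649 + 65**2)*(-1/15785) + 12605/32282 = sqrt(8649 + 4225)*(-1/15785) + 12605/32282 = sqrt(12874)*(-1/15785) + 12605/32282 = -sqrt(12874)/15785 + 12605/32282 = 12605/32282 - sqrt(12874)/15785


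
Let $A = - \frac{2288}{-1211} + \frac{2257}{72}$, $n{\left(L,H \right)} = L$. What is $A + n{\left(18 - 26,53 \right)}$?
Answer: $\frac{2200427}{87192} \approx 25.237$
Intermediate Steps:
$A = \frac{2897963}{87192}$ ($A = \left(-2288\right) \left(- \frac{1}{1211}\right) + 2257 \cdot \frac{1}{72} = \frac{2288}{1211} + \frac{2257}{72} = \frac{2897963}{87192} \approx 33.237$)
$A + n{\left(18 - 26,53 \right)} = \frac{2897963}{87192} + \left(18 - 26\right) = \frac{2897963}{87192} - 8 = \frac{2200427}{87192}$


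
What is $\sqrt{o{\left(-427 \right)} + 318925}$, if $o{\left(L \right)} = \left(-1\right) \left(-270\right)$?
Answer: $\sqrt{319195} \approx 564.97$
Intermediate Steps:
$o{\left(L \right)} = 270$
$\sqrt{o{\left(-427 \right)} + 318925} = \sqrt{270 + 318925} = \sqrt{319195}$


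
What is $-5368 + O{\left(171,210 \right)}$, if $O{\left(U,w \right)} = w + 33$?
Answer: $-5125$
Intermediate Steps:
$O{\left(U,w \right)} = 33 + w$
$-5368 + O{\left(171,210 \right)} = -5368 + \left(33 + 210\right) = -5368 + 243 = -5125$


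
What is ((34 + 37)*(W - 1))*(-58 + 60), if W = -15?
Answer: -2272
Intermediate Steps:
((34 + 37)*(W - 1))*(-58 + 60) = ((34 + 37)*(-15 - 1))*(-58 + 60) = (71*(-16))*2 = -1136*2 = -2272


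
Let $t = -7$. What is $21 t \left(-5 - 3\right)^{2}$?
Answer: $-9408$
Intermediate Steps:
$21 t \left(-5 - 3\right)^{2} = 21 \left(-7\right) \left(-5 - 3\right)^{2} = - 147 \left(-8\right)^{2} = \left(-147\right) 64 = -9408$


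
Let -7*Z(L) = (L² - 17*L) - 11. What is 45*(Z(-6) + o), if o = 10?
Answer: -2565/7 ≈ -366.43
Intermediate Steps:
Z(L) = 11/7 - L²/7 + 17*L/7 (Z(L) = -((L² - 17*L) - 11)/7 = -(-11 + L² - 17*L)/7 = 11/7 - L²/7 + 17*L/7)
45*(Z(-6) + o) = 45*((11/7 - ⅐*(-6)² + (17/7)*(-6)) + 10) = 45*((11/7 - ⅐*36 - 102/7) + 10) = 45*((11/7 - 36/7 - 102/7) + 10) = 45*(-127/7 + 10) = 45*(-57/7) = -2565/7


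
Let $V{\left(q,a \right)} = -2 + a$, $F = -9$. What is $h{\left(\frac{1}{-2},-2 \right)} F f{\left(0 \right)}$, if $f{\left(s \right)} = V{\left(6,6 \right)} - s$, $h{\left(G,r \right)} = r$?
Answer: $72$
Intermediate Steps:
$f{\left(s \right)} = 4 - s$ ($f{\left(s \right)} = \left(-2 + 6\right) - s = 4 - s$)
$h{\left(\frac{1}{-2},-2 \right)} F f{\left(0 \right)} = \left(-2\right) \left(-9\right) \left(4 - 0\right) = 18 \left(4 + 0\right) = 18 \cdot 4 = 72$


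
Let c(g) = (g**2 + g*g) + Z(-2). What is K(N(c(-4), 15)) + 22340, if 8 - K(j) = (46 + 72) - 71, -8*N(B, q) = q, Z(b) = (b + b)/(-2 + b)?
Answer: 22301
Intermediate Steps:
Z(b) = 2*b/(-2 + b) (Z(b) = (2*b)/(-2 + b) = 2*b/(-2 + b))
c(g) = 1 + 2*g**2 (c(g) = (g**2 + g*g) + 2*(-2)/(-2 - 2) = (g**2 + g**2) + 2*(-2)/(-4) = 2*g**2 + 2*(-2)*(-1/4) = 2*g**2 + 1 = 1 + 2*g**2)
N(B, q) = -q/8
K(j) = -39 (K(j) = 8 - ((46 + 72) - 71) = 8 - (118 - 71) = 8 - 1*47 = 8 - 47 = -39)
K(N(c(-4), 15)) + 22340 = -39 + 22340 = 22301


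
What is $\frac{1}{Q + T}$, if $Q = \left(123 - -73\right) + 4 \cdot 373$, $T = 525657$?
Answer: $\frac{1}{527345} \approx 1.8963 \cdot 10^{-6}$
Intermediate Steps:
$Q = 1688$ ($Q = \left(123 + 73\right) + 1492 = 196 + 1492 = 1688$)
$\frac{1}{Q + T} = \frac{1}{1688 + 525657} = \frac{1}{527345}$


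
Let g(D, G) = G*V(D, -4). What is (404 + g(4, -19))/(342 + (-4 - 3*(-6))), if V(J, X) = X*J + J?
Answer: 158/89 ≈ 1.7753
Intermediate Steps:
V(J, X) = J + J*X (V(J, X) = J*X + J = J + J*X)
g(D, G) = -3*D*G (g(D, G) = G*(D*(1 - 4)) = G*(D*(-3)) = G*(-3*D) = -3*D*G)
(404 + g(4, -19))/(342 + (-4 - 3*(-6))) = (404 - 3*4*(-19))/(342 + (-4 - 3*(-6))) = (404 + 228)/(342 + (-4 + 18)) = 632/(342 + 14) = 632/356 = 632*(1/356) = 158/89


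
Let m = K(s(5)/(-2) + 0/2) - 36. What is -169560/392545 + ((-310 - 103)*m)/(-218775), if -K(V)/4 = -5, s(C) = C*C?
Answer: -7937885272/17175806475 ≈ -0.46215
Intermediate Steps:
s(C) = C²
K(V) = 20 (K(V) = -4*(-5) = 20)
m = -16 (m = 20 - 36 = -16)
-169560/392545 + ((-310 - 103)*m)/(-218775) = -169560/392545 + ((-310 - 103)*(-16))/(-218775) = -169560*1/392545 - 413*(-16)*(-1/218775) = -33912/78509 + 6608*(-1/218775) = -33912/78509 - 6608/218775 = -7937885272/17175806475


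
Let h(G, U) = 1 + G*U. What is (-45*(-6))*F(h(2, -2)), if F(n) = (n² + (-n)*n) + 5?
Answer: 1350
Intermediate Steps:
F(n) = 5 (F(n) = (n² - n²) + 5 = 0 + 5 = 5)
(-45*(-6))*F(h(2, -2)) = -45*(-6)*5 = 270*5 = 1350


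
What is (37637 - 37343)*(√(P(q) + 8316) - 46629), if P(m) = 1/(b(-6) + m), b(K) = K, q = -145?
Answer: -13708926 + 294*√189612965/151 ≈ -1.3682e+7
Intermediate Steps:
P(m) = 1/(-6 + m)
(37637 - 37343)*(√(P(q) + 8316) - 46629) = (37637 - 37343)*(√(1/(-6 - 145) + 8316) - 46629) = 294*(√(1/(-151) + 8316) - 46629) = 294*(√(-1/151 + 8316) - 46629) = 294*(√(1255715/151) - 46629) = 294*(√189612965/151 - 46629) = 294*(-46629 + √189612965/151) = -13708926 + 294*√189612965/151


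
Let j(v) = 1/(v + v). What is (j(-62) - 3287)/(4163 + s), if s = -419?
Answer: -10451/11904 ≈ -0.87794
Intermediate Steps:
j(v) = 1/(2*v)
(j(-62) - 3287)/(4163 + s) = ((1/2)/(-62) - 3287)/(4163 - 419) = ((1/2)*(-1/62) - 3287)/3744 = (-1/124 - 3287)*(1/3744) = -407589/124*1/3744 = -10451/11904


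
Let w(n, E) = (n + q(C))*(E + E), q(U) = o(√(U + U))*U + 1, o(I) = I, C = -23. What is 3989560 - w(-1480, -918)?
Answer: 1274116 - 42228*I*√46 ≈ 1.2741e+6 - 2.864e+5*I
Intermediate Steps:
q(U) = 1 + √2*U^(3/2) (q(U) = √(U + U)*U + 1 = √(2*U)*U + 1 = (√2*√U)*U + 1 = √2*U^(3/2) + 1 = 1 + √2*U^(3/2))
w(n, E) = 2*E*(1 + n - 23*I*√46) (w(n, E) = (n + (1 + √2*(-23)^(3/2)))*(E + E) = (n + (1 + √2*(-23*I*√23)))*(2*E) = (n + (1 - 23*I*√46))*(2*E) = (1 + n - 23*I*√46)*(2*E) = 2*E*(1 + n - 23*I*√46))
3989560 - w(-1480, -918) = 3989560 - 2*(-918)*(1 - 1480 - 23*I*√46) = 3989560 - 2*(-918)*(-1479 - 23*I*√46) = 3989560 - (2715444 + 42228*I*√46) = 3989560 + (-2715444 - 42228*I*√46) = 1274116 - 42228*I*√46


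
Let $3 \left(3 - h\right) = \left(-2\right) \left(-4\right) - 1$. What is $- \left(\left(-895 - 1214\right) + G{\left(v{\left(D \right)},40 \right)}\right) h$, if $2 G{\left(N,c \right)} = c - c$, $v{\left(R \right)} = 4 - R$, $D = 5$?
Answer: $1406$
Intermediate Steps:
$h = \frac{2}{3}$ ($h = 3 - \frac{\left(-2\right) \left(-4\right) - 1}{3} = 3 - \frac{8 - 1}{3} = 3 - \frac{7}{3} = \frac{2}{3} \approx 0.66667$)
$G{\left(N,c \right)} = 0$ ($G{\left(N,c \right)} = \frac{c - c}{2} = \frac{1}{2} \cdot 0 = 0$)
$- \left(\left(-895 - 1214\right) + G{\left(v{\left(D \right)},40 \right)}\right) h = - \frac{\left(\left(-895 - 1214\right) + 0\right) 2}{3} = - \frac{\left(-2109 + 0\right) 2}{3} = - \frac{\left(-2109\right) 2}{3} = \left(-1\right) \left(-1406\right) = 1406$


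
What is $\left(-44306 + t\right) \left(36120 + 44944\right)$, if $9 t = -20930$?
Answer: $- \frac{34021263776}{9} \approx -3.7801 \cdot 10^{9}$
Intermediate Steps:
$t = - \frac{20930}{9}$ ($t = \frac{1}{9} \left(-20930\right) = - \frac{20930}{9} \approx -2325.6$)
$\left(-44306 + t\right) \left(36120 + 44944\right) = \left(-44306 - \frac{20930}{9}\right) \left(36120 + 44944\right) = \left(- \frac{419684}{9}\right) 81064 = - \frac{34021263776}{9}$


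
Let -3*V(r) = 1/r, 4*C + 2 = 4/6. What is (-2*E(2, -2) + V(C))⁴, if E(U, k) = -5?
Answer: 14641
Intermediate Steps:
C = -⅓ (C = -½ + (4/6)/4 = -½ + (4*(⅙))/4 = -½ + (¼)*(⅔) = -½ + ⅙ = -⅓ ≈ -0.33333)
V(r) = -1/(3*r)
(-2*E(2, -2) + V(C))⁴ = (-2*(-5) - 1/(3*(-⅓)))⁴ = (10 - ⅓*(-3))⁴ = (10 + 1)⁴ = 11⁴ = 14641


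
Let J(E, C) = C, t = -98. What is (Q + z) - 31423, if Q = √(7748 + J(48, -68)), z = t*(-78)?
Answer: -23779 + 16*√30 ≈ -23691.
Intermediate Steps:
z = 7644 (z = -98*(-78) = 7644)
Q = 16*√30 (Q = √(7748 - 68) = √7680 = 16*√30 ≈ 87.636)
(Q + z) - 31423 = (16*√30 + 7644) - 31423 = (7644 + 16*√30) - 31423 = -23779 + 16*√30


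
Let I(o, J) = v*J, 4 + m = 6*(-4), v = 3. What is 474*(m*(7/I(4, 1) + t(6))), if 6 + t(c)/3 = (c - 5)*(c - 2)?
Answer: 48664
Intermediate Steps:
t(c) = -18 + 3*(-5 + c)*(-2 + c) (t(c) = -18 + 3*((c - 5)*(c - 2)) = -18 + 3*((-5 + c)*(-2 + c)) = -18 + 3*(-5 + c)*(-2 + c))
m = -28 (m = -4 + 6*(-4) = -4 - 24 = -28)
I(o, J) = 3*J
474*(m*(7/I(4, 1) + t(6))) = 474*(-28*(7/((3*1)) + (12 - 21*6 + 3*6²))) = 474*(-28*(7/3 + (12 - 126 + 3*36))) = 474*(-28*(7*(⅓) + (12 - 126 + 108))) = 474*(-28*(7/3 - 6)) = 474*(-28*(-11/3)) = 474*(308/3) = 48664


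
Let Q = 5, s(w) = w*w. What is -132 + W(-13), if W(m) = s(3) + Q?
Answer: -118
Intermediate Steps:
s(w) = w²
W(m) = 14 (W(m) = 3² + 5 = 9 + 5 = 14)
-132 + W(-13) = -132 + 14 = -118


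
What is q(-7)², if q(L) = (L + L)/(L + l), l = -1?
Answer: 49/16 ≈ 3.0625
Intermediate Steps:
q(L) = 2*L/(-1 + L) (q(L) = (L + L)/(L - 1) = (2*L)/(-1 + L) = 2*L/(-1 + L))
q(-7)² = (2*(-7)/(-1 - 7))² = (2*(-7)/(-8))² = (2*(-7)*(-⅛))² = (7/4)² = 49/16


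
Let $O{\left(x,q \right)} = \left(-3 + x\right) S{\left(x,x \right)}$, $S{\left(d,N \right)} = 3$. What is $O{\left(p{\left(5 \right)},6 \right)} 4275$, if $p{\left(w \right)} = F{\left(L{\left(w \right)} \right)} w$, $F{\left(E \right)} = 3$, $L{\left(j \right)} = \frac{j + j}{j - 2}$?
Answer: $153900$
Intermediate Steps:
$L{\left(j \right)} = \frac{2 j}{-2 + j}$
$p{\left(w \right)} = 3 w$
$O{\left(x,q \right)} = -9 + 3 x$ ($O{\left(x,q \right)} = \left(-3 + x\right) 3 = -9 + 3 x$)
$O{\left(p{\left(5 \right)},6 \right)} 4275 = \left(-9 + 3 \cdot 3 \cdot 5\right) 4275 = \left(-9 + 3 \cdot 15\right) 4275 = \left(-9 + 45\right) 4275 = 36 \cdot 4275 = 153900$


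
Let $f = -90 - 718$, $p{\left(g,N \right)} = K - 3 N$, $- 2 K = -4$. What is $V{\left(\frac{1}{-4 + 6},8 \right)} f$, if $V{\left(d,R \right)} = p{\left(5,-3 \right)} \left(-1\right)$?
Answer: $8888$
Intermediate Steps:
$K = 2$ ($K = \left(- \frac{1}{2}\right) \left(-4\right) = 2$)
$p{\left(g,N \right)} = 2 - 3 N$
$f = -808$ ($f = -90 - 718 = -808$)
$V{\left(d,R \right)} = -11$ ($V{\left(d,R \right)} = \left(2 - -9\right) \left(-1\right) = \left(2 + 9\right) \left(-1\right) = 11 \left(-1\right) = -11$)
$V{\left(\frac{1}{-4 + 6},8 \right)} f = \left(-11\right) \left(-808\right) = 8888$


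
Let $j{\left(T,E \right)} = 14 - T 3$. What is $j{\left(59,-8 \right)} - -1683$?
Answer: $1520$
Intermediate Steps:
$j{\left(T,E \right)} = 14 - 3 T$
$j{\left(59,-8 \right)} - -1683 = \left(14 - 177\right) - -1683 = \left(14 - 177\right) + 1683 = -163 + 1683 = 1520$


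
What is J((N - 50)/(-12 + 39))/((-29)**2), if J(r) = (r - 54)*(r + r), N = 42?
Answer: 23456/613089 ≈ 0.038259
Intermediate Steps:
J(r) = 2*r*(-54 + r) (J(r) = (-54 + r)*(2*r) = 2*r*(-54 + r))
J((N - 50)/(-12 + 39))/((-29)**2) = (2*((42 - 50)/(-12 + 39))*(-54 + (42 - 50)/(-12 + 39)))/((-29)**2) = (2*(-8/27)*(-54 - 8/27))/841 = (2*(-8*1/27)*(-54 - 8*1/27))*(1/841) = (2*(-8/27)*(-54 - 8/27))*(1/841) = (2*(-8/27)*(-1466/27))*(1/841) = (23456/729)*(1/841) = 23456/613089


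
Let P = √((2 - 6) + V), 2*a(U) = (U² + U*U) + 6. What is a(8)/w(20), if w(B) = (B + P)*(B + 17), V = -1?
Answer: 268/2997 - 67*I*√5/14985 ≈ 0.089423 - 0.0099978*I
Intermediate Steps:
a(U) = 3 + U² (a(U) = ((U² + U*U) + 6)/2 = ((U² + U²) + 6)/2 = (2*U² + 6)/2 = (6 + 2*U²)/2 = 3 + U²)
P = I*√5 (P = √((2 - 6) - 1) = √(-4 - 1) = √(-5) = I*√5 ≈ 2.2361*I)
w(B) = (17 + B)*(B + I*√5) (w(B) = (B + I*√5)*(B + 17) = (B + I*√5)*(17 + B) = (17 + B)*(B + I*√5))
a(8)/w(20) = (3 + 8²)/(20² + 17*20 + 17*I*√5 + I*20*√5) = (3 + 64)/(400 + 340 + 17*I*√5 + 20*I*√5) = 67/(740 + 37*I*√5)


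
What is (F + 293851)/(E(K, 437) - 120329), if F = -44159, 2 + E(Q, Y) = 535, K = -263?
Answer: -62423/29949 ≈ -2.0843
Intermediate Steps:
E(Q, Y) = 533 (E(Q, Y) = -2 + 535 = 533)
(F + 293851)/(E(K, 437) - 120329) = (-44159 + 293851)/(533 - 120329) = 249692/(-119796) = 249692*(-1/119796) = -62423/29949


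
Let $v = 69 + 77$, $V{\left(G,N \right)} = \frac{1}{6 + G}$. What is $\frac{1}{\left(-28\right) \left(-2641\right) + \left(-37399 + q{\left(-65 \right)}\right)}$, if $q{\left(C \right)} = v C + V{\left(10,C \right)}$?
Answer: $\frac{16}{432945} \approx 3.6956 \cdot 10^{-5}$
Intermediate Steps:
$v = 146$
$q{\left(C \right)} = \frac{1}{16} + 146 C$ ($q{\left(C \right)} = 146 C + \frac{1}{6 + 10} = 146 C + \frac{1}{16} = \frac{1}{16} + 146 C$)
$\frac{1}{\left(-28\right) \left(-2641\right) + \left(-37399 + q{\left(-65 \right)}\right)} = \frac{1}{\left(-28\right) \left(-2641\right) + \left(-37399 + \left(\frac{1}{16} + 146 \left(-65\right)\right)\right)} = \frac{1}{73948 + \left(-37399 + \left(\frac{1}{16} - 9490\right)\right)} = \frac{1}{73948 - \frac{750223}{16}} = \frac{1}{\frac{432945}{16}} = \frac{16}{432945}$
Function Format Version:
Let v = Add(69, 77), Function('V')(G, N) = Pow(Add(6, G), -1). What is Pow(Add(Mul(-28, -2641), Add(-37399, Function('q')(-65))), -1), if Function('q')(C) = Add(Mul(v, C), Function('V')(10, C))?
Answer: Rational(16, 432945) ≈ 3.6956e-5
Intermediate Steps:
v = 146
Function('q')(C) = Add(Rational(1, 16), Mul(146, C)) (Function('q')(C) = Add(Mul(146, C), Pow(Add(6, 10), -1)) = Add(Mul(146, C), Pow(16, -1)) = Add(Mul(146, C), Rational(1, 16)) = Add(Rational(1, 16), Mul(146, C)))
Pow(Add(Mul(-28, -2641), Add(-37399, Function('q')(-65))), -1) = Pow(Add(Mul(-28, -2641), Add(-37399, Add(Rational(1, 16), Mul(146, -65)))), -1) = Pow(Add(73948, Add(-37399, Add(Rational(1, 16), -9490))), -1) = Pow(Add(73948, Add(-37399, Rational(-151839, 16))), -1) = Pow(Add(73948, Rational(-750223, 16)), -1) = Pow(Rational(432945, 16), -1) = Rational(16, 432945)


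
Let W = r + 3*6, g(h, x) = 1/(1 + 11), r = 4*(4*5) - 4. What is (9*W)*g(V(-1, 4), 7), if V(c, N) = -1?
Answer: 141/2 ≈ 70.500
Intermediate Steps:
r = 76 (r = 4*20 - 4 = 80 - 4 = 76)
g(h, x) = 1/12
W = 94 (W = 76 + 3*6 = 76 + 18 = 94)
(9*W)*g(V(-1, 4), 7) = (9*94)*(1/12) = 846*(1/12) = 141/2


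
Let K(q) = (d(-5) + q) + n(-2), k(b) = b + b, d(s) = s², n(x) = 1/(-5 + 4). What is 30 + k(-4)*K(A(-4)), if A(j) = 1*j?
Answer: -130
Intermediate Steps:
n(x) = -1 (n(x) = 1/(-1) = -1)
k(b) = 2*b
A(j) = j
K(q) = 24 + q (K(q) = ((-5)² + q) - 1 = (25 + q) - 1 = 24 + q)
30 + k(-4)*K(A(-4)) = 30 + (2*(-4))*(24 - 4) = 30 - 8*20 = 30 - 160 = -130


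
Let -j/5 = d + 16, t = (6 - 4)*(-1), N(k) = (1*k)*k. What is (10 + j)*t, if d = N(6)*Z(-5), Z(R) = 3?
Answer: 1220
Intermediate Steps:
N(k) = k² (N(k) = k*k = k²)
d = 108 (d = 6²*3 = 36*3 = 108)
t = -2 (t = 2*(-1) = -2)
j = -620 (j = -5*(108 + 16) = -5*124 = -620)
(10 + j)*t = (10 - 620)*(-2) = -610*(-2) = 1220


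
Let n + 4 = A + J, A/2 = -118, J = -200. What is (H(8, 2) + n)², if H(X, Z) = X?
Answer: 186624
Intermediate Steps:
A = -236 (A = 2*(-118) = -236)
n = -440 (n = -4 + (-236 - 200) = -4 - 436 = -440)
(H(8, 2) + n)² = (8 - 440)² = (-432)² = 186624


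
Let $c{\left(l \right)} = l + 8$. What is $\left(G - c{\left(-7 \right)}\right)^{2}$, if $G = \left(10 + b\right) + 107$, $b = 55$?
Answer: $29241$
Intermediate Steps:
$c{\left(l \right)} = 8 + l$
$G = 172$ ($G = \left(10 + 55\right) + 107 = 65 + 107 = 172$)
$\left(G - c{\left(-7 \right)}\right)^{2} = \left(172 - \left(8 - 7\right)\right)^{2} = \left(172 - 1\right)^{2} = 171^{2} = 29241$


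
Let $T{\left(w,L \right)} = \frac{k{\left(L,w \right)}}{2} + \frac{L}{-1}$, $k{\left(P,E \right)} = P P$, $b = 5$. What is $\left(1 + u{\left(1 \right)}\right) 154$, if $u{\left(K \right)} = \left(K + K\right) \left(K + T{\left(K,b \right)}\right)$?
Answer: $2772$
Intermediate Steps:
$k{\left(P,E \right)} = P^{2}$
$T{\left(w,L \right)} = \frac{L^{2}}{2} - L$ ($T{\left(w,L \right)} = \frac{L^{2}}{2} + \frac{L}{-1} = L^{2} \cdot \frac{1}{2} + L \left(-1\right) = \frac{L^{2}}{2} - L$)
$u{\left(K \right)} = 2 K \left(\frac{15}{2} + K\right)$ ($u{\left(K \right)} = \left(K + K\right) \left(K + \frac{1}{2} \cdot 5 \left(-2 + 5\right)\right) = 2 K \left(K + \frac{1}{2} \cdot 5 \cdot 3\right) = 2 K \left(K + \frac{15}{2}\right) = 2 K \left(\frac{15}{2} + K\right)$)
$\left(1 + u{\left(1 \right)}\right) 154 = \left(1 + 1 \left(15 + 2 \cdot 1\right)\right) 154 = \left(1 + 1 \left(15 + 2\right)\right) 154 = \left(1 + 1 \cdot 17\right) 154 = \left(1 + 17\right) 154 = 18 \cdot 154 = 2772$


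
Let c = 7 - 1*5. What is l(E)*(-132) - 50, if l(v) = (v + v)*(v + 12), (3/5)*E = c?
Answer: -40630/3 ≈ -13543.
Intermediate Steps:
c = 2 (c = 7 - 5 = 2)
E = 10/3 (E = (5/3)*2 = 10/3 ≈ 3.3333)
l(v) = 2*v*(12 + v) (l(v) = (2*v)*(12 + v) = 2*v*(12 + v))
l(E)*(-132) - 50 = (2*(10/3)*(12 + 10/3))*(-132) - 50 = (2*(10/3)*(46/3))*(-132) - 50 = (920/9)*(-132) - 50 = -40480/3 - 50 = -40630/3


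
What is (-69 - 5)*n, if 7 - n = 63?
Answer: 4144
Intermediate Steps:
n = -56 (n = 7 - 1*63 = 7 - 63 = -56)
(-69 - 5)*n = (-69 - 5)*(-56) = -74*(-56) = 4144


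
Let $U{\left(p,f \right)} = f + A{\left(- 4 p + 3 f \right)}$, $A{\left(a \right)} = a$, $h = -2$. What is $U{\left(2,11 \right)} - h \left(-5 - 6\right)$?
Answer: $14$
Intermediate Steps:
$U{\left(p,f \right)} = - 4 p + 4 f$ ($U{\left(p,f \right)} = f + \left(- 4 p + 3 f\right) = - 4 p + 4 f$)
$U{\left(2,11 \right)} - h \left(-5 - 6\right) = \left(\left(-4\right) 2 + 4 \cdot 11\right) - - 2 \left(-5 - 6\right) = \left(-8 + 44\right) - \left(-2\right) \left(-11\right) = 36 - 22 = 14$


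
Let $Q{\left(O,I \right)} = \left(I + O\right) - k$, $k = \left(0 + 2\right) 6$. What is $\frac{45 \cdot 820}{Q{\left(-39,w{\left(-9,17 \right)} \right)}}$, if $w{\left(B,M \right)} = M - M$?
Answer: $- \frac{12300}{17} \approx -723.53$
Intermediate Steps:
$k = 12$ ($k = 2 \cdot 6 = 12$)
$w{\left(B,M \right)} = 0$
$Q{\left(O,I \right)} = -12 + I + O$ ($Q{\left(O,I \right)} = \left(I + O\right) - 12 = -12 + I + O$)
$\frac{45 \cdot 820}{Q{\left(-39,w{\left(-9,17 \right)} \right)}} = \frac{45 \cdot 820}{-12 + 0 - 39} = \frac{36900}{-51} = 36900 \left(- \frac{1}{51}\right) = - \frac{12300}{17}$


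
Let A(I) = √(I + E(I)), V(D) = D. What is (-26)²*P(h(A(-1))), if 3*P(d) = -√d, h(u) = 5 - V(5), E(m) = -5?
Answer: 0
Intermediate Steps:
A(I) = √(-5 + I) (A(I) = √(I - 5) = √(-5 + I))
h(u) = 0 (h(u) = 5 - 1*5 = 5 - 5 = 0)
P(d) = -√d/3 (P(d) = (-√d)/3 = -√d/3)
(-26)²*P(h(A(-1))) = (-26)²*(-√0/3) = 676*(-⅓*0) = 676*0 = 0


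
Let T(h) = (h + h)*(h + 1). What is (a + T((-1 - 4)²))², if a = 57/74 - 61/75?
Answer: 52052776287121/30802500 ≈ 1.6899e+6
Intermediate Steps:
T(h) = 2*h*(1 + h) (T(h) = (2*h)*(1 + h) = 2*h*(1 + h))
a = -239/5550 (a = 57*(1/74) - 61*1/75 = 57/74 - 61/75 = -239/5550 ≈ -0.043063)
(a + T((-1 - 4)²))² = (-239/5550 + 2*(-1 - 4)²*(1 + (-1 - 4)²))² = (-239/5550 + 2*(-5)²*(1 + (-5)²))² = (-239/5550 + 2*25*(1 + 25))² = (-239/5550 + 2*25*26)² = (-239/5550 + 1300)² = (7214761/5550)² = 52052776287121/30802500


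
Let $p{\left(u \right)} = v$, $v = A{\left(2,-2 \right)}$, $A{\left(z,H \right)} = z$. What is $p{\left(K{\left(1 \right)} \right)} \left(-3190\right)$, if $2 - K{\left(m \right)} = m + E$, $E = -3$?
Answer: $-6380$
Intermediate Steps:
$v = 2$
$K{\left(m \right)} = 5 - m$ ($K{\left(m \right)} = 2 - \left(m - 3\right) = 2 - \left(-3 + m\right) = 5 - m$)
$p{\left(u \right)} = 2$
$p{\left(K{\left(1 \right)} \right)} \left(-3190\right) = 2 \left(-3190\right) = -6380$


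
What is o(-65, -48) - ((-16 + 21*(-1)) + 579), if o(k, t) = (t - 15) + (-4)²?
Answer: -589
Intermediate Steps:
o(k, t) = 1 + t (o(k, t) = (-15 + t) + 16 = 1 + t)
o(-65, -48) - ((-16 + 21*(-1)) + 579) = (1 - 48) - ((-16 + 21*(-1)) + 579) = -47 - ((-16 - 21) + 579) = -47 - (-37 + 579) = -47 - 1*542 = -47 - 542 = -589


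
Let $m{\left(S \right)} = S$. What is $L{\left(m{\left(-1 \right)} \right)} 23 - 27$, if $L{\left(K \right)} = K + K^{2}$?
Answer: $-27$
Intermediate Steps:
$L{\left(m{\left(-1 \right)} \right)} 23 - 27 = - (1 - 1) 23 - 27 = \left(-1\right) 0 \cdot 23 - 27 = 0 \cdot 23 - 27 = 0 - 27 = -27$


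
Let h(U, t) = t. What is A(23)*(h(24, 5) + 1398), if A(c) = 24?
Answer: 33672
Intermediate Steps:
A(23)*(h(24, 5) + 1398) = 24*(5 + 1398) = 24*1403 = 33672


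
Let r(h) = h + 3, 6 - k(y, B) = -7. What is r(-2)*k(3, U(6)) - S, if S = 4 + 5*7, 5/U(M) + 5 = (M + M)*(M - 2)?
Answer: -26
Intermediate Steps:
U(M) = 5/(-5 + 2*M*(-2 + M)) (U(M) = 5/(-5 + (M + M)*(M - 2)) = 5/(-5 + (2*M)*(-2 + M)) = 5/(-5 + 2*M*(-2 + M)))
k(y, B) = 13 (k(y, B) = 6 - 1*(-7) = 6 + 7 = 13)
r(h) = 3 + h
S = 39 (S = 4 + 35 = 39)
r(-2)*k(3, U(6)) - S = (3 - 2)*13 - 1*39 = 1*13 - 39 = 13 - 39 = -26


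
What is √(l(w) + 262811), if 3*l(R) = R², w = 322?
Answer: √2676351/3 ≈ 545.32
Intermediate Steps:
l(R) = R²/3
√(l(w) + 262811) = √((⅓)*322² + 262811) = √((⅓)*103684 + 262811) = √(103684/3 + 262811) = √(892117/3) = √2676351/3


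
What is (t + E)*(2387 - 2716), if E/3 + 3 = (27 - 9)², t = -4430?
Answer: 1140643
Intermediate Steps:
E = 963 (E = -9 + 3*(27 - 9)² = -9 + 3*18² = -9 + 3*324 = -9 + 972 = 963)
(t + E)*(2387 - 2716) = (-4430 + 963)*(2387 - 2716) = -3467*(-329) = 1140643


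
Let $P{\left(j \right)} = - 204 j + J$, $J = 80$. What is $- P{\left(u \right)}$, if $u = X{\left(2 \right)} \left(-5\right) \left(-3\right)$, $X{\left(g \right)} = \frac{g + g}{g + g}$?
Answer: $2980$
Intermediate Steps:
$X{\left(g \right)} = 1$ ($X{\left(g \right)} = \frac{2 g}{2 g} = 2 g \frac{1}{2 g} = 1$)
$u = 15$ ($u = 1 \left(-5\right) \left(-3\right) = \left(-5\right) \left(-3\right) = 15$)
$P{\left(j \right)} = 80 - 204 j$ ($P{\left(j \right)} = - 204 j + 80 = 80 - 204 j$)
$- P{\left(u \right)} = - (80 - 3060) = \left(-1\right) \left(-2980\right) = 2980$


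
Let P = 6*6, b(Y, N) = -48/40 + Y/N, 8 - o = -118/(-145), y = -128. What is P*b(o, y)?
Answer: -104913/2320 ≈ -45.221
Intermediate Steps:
o = 1042/145 (o = 8 - (-118)/(-145) = 8 - (-118)*(-1)/145 = 8 - 1*118/145 = 8 - 118/145 = 1042/145 ≈ 7.1862)
b(Y, N) = -6/5 + Y/N (b(Y, N) = -48*1/40 + Y/N = -6/5 + Y/N)
P = 36
P*b(o, y) = 36*(-6/5 + (1042/145)/(-128)) = 36*(-6/5 + (1042/145)*(-1/128)) = 36*(-6/5 - 521/9280) = 36*(-11657/9280) = -104913/2320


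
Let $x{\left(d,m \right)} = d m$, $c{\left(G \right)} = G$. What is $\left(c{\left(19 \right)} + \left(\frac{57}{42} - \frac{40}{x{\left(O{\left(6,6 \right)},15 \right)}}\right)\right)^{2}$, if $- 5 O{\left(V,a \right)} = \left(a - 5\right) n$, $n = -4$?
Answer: $\frac{511225}{1764} \approx 289.81$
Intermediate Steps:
$O{\left(V,a \right)} = -4 + \frac{4 a}{5}$ ($O{\left(V,a \right)} = - \frac{\left(a - 5\right) \left(-4\right)}{5} = - \frac{\left(-5 + a\right) \left(-4\right)}{5} = - \frac{20 - 4 a}{5} = -4 + \frac{4 a}{5}$)
$\left(c{\left(19 \right)} + \left(\frac{57}{42} - \frac{40}{x{\left(O{\left(6,6 \right)},15 \right)}}\right)\right)^{2} = \left(19 + \left(\frac{57}{42} - \frac{40}{\left(-4 + \frac{4}{5} \cdot 6\right) 15}\right)\right)^{2} = \left(19 + \left(57 \cdot \frac{1}{42} - \frac{40}{\left(-4 + \frac{24}{5}\right) 15}\right)\right)^{2} = \left(19 + \left(\frac{19}{14} - \frac{40}{\frac{4}{5} \cdot 15}\right)\right)^{2} = \left(19 + \left(\frac{19}{14} - \frac{40}{12}\right)\right)^{2} = \left(19 + \left(\frac{19}{14} - \frac{10}{3}\right)\right)^{2} = \left(19 - \frac{83}{42}\right)^{2} = \left(\frac{715}{42}\right)^{2} = \frac{511225}{1764}$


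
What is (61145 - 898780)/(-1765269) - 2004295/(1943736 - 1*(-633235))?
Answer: -1379558726770/4549047020199 ≈ -0.30326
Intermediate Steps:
(61145 - 898780)/(-1765269) - 2004295/(1943736 - 1*(-633235)) = -837635*(-1/1765269) - 2004295/(1943736 + 633235) = 837635/1765269 - 2004295/2576971 = -1379558726770/4549047020199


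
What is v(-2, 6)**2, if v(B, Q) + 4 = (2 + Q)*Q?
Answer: 1936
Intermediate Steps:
v(B, Q) = -4 + Q*(2 + Q) (v(B, Q) = -4 + (2 + Q)*Q = -4 + Q*(2 + Q))
v(-2, 6)**2 = (-4 + 6**2 + 2*6)**2 = (-4 + 36 + 12)**2 = 44**2 = 1936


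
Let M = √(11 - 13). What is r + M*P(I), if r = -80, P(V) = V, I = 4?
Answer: -80 + 4*I*√2 ≈ -80.0 + 5.6569*I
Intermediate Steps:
M = I*√2 (M = √(-2) = I*√2 ≈ 1.4142*I)
r + M*P(I) = -80 + (I*√2)*4 = -80 + 4*I*√2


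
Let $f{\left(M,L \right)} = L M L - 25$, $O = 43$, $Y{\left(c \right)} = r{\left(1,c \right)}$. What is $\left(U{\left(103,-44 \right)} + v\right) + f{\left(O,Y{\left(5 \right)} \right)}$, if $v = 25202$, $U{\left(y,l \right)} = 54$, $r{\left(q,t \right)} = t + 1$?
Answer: $26779$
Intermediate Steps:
$r{\left(q,t \right)} = 1 + t$
$Y{\left(c \right)} = 1 + c$
$f{\left(M,L \right)} = -25 + M L^{2}$ ($f{\left(M,L \right)} = M L^{2} - 25 = -25 + M L^{2}$)
$\left(U{\left(103,-44 \right)} + v\right) + f{\left(O,Y{\left(5 \right)} \right)} = \left(54 + 25202\right) - \left(25 - 43 \left(1 + 5\right)^{2}\right) = 25256 - \left(25 - 43 \cdot 6^{2}\right) = 25256 + \left(-25 + 43 \cdot 36\right) = 25256 + \left(-25 + 1548\right) = 25256 + 1523 = 26779$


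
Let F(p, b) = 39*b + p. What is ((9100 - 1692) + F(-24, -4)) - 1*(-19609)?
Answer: 26837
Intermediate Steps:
F(p, b) = p + 39*b
((9100 - 1692) + F(-24, -4)) - 1*(-19609) = ((9100 - 1692) + (-24 + 39*(-4))) - 1*(-19609) = (7408 + (-24 - 156)) + 19609 = (7408 - 180) + 19609 = 7228 + 19609 = 26837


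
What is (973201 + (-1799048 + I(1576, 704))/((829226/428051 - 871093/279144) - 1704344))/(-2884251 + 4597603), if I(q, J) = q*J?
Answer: 198191077171087193310671/348921689647353551499320 ≈ 0.56801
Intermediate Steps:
I(q, J) = J*q
(973201 + (-1799048 + I(1576, 704))/((829226/428051 - 871093/279144) - 1704344))/(-2884251 + 4597603) = (973201 + (-1799048 + 704*1576)/((829226/428051 - 871093/279144) - 1704344))/(-2884251 + 4597603) = (973201 + (-1799048 + 1109504)/((829226*(1/428051) - 871093*1/279144) - 1704344))/1713352 = (973201 - 689544/((829226/428051 - 871093/279144) - 1704344))*(1/1713352) = (973201 - 689544/(-141398767199/119487868344 - 1704344))*(1/1713352) = (973201 - 689544/(-203648572883653535/119487868344))*(1/1713352) = (973201 - 689544*(-119487868344/203648572883653535))*(1/1713352) = (973201 + 82392142689395136/203648572883653535)*(1/1713352) = (198191077171087193310671/203648572883653535)*(1/1713352) = 198191077171087193310671/348921689647353551499320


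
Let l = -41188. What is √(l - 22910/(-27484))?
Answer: I*√7777890111422/13742 ≈ 202.95*I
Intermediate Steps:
√(l - 22910/(-27484)) = √(-41188 - 22910/(-27484)) = √(-41188 - 22910*(-1/27484)) = √(-41188 + 11455/13742) = √(-565994041/13742) = I*√7777890111422/13742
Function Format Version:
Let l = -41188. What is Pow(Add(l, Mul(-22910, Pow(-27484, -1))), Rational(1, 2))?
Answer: Mul(Rational(1, 13742), I, Pow(7777890111422, Rational(1, 2))) ≈ Mul(202.95, I)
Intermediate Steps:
Pow(Add(l, Mul(-22910, Pow(-27484, -1))), Rational(1, 2)) = Pow(Add(-41188, Mul(-22910, Pow(-27484, -1))), Rational(1, 2)) = Pow(Add(-41188, Mul(-22910, Rational(-1, 27484))), Rational(1, 2)) = Pow(Add(-41188, Rational(11455, 13742)), Rational(1, 2)) = Pow(Rational(-565994041, 13742), Rational(1, 2)) = Mul(Rational(1, 13742), I, Pow(7777890111422, Rational(1, 2)))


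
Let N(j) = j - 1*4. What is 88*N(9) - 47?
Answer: 393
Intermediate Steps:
N(j) = -4 + j (N(j) = j - 4 = -4 + j)
88*N(9) - 47 = 88*(-4 + 9) - 47 = 88*5 - 47 = 440 - 47 = 393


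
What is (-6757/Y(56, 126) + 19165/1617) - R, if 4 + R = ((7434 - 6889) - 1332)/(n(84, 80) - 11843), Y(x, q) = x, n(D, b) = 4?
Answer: -16061532349/153149304 ≈ -104.88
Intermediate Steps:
R = -46569/11839 (R = -4 + ((7434 - 6889) - 1332)/(4 - 11843) = -4 + (545 - 1332)/(-11839) = -4 - 787*(-1/11839) = -4 + 787/11839 = -46569/11839 ≈ -3.9335)
(-6757/Y(56, 126) + 19165/1617) - R = (-6757/56 + 19165/1617) - 1*(-46569/11839) = (-6757*1/56 + 19165*(1/1617)) + 46569/11839 = (-6757/56 + 19165/1617) + 46569/11839 = -1407547/12936 + 46569/11839 = -16061532349/153149304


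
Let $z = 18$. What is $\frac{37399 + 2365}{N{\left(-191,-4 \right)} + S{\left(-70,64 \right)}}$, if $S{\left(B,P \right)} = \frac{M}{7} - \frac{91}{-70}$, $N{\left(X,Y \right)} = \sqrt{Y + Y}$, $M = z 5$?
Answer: $\frac{2758428680}{1021281} - \frac{389687200 i \sqrt{2}}{1021281} \approx 2700.9 - 539.62 i$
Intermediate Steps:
$M = 90$ ($M = 18 \cdot 5 = 90$)
$N{\left(X,Y \right)} = \sqrt{2} \sqrt{Y}$ ($N{\left(X,Y \right)} = \sqrt{2 Y} = \sqrt{2} \sqrt{Y}$)
$S{\left(B,P \right)} = \frac{991}{70}$ ($S{\left(B,P \right)} = \frac{90}{7} - \frac{91}{-70} = 90 \cdot \frac{1}{7} - - \frac{13}{10} = \frac{90}{7} + \frac{13}{10} = \frac{991}{70}$)
$\frac{37399 + 2365}{N{\left(-191,-4 \right)} + S{\left(-70,64 \right)}} = \frac{37399 + 2365}{\sqrt{2} \sqrt{-4} + \frac{991}{70}} = \frac{39764}{\sqrt{2} \cdot 2 i + \frac{991}{70}} = \frac{39764}{2 i \sqrt{2} + \frac{991}{70}} = \frac{39764}{\frac{991}{70} + 2 i \sqrt{2}}$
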